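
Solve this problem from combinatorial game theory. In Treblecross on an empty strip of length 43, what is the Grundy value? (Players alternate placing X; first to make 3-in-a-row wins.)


Treblecross: place X on empty cells; 3-in-a-row wins.
Playing within two cells of an existing X lets the opponent win at once, so sensible play treats the cells i-2..i+2 around each X as dead. The player left with no safe cell loses, so this is a normal-play take-away game on strips of safe cells.
Placing X at cell i (0-indexed) of a strip of k safe cells leaves independent strips of sizes max(0, i-2) and max(0, k-i-3). Hence G(k) = mex{ G(max(0,i-2)) XOR G(max(0,k-i-3)) : 0 <= i < k }, with G(0) = 0.
G(1): splits (0,0):0^0=0 -> mex({0}) = 1
G(2): splits (0,0):0^0=0 -> mex({0}) = 1
G(3): splits (0,0):0^0=0 -> mex({0}) = 1
G(4): splits (0,1):0^1=1 (0,0):0^0=0 -> mex({0, 1}) = 2
G(5): splits (0,2):0^1=1 (0,1):0^1=1 (0,0):0^0=0 -> mex({0, 1}) = 2
G(6) = mex({1}) = 0
G(7) = mex({0, 1, 2}) = 3
G(8) = mex({0, 1, 2}) = 3
G(9) = mex({0, 2}) = 1
G(10) = mex({0, 2, 3}) = 1
G(11) = mex({0, 3}) = 1
G(12) = mex({1, 3}) = 0
G(13) = mex({0, 1, 2, 3}) = 4
G(14) = mex({0, 1, 2}) = 3
G(15) = mex({0, 1, 2}) = 3
G(16) = mex({0, 1, 2, 4}) = 3
G(17) = mex({0, 1, 3, 4}) = 2
G(18) = mex({0, 1, 3, 4}) = 2
G(19) = mex({0, 1, 3, 5}) = 2
G(20) = mex({0, 1, 2, 3, 5}) = 4
G(21) = mex({0, 1, 2, 3, 5}) = 4
G(22) = mex({1, 2, 6}) = 0
G(23) = mex({0, 1, 2, 3, 4, 6}) = 5
G(24) = mex({0, 1, 2, 3, 4}) = 5
G(25) = mex({0, 1, 3, 4, 7}) = 2
G(26) = mex({0, 1, 3, 4, 5, 7}) = 2
G(27) = mex({0, 1, 3, 5}) = 2
G(28) = mex({0, 1, 2, 5}) = 3
G(29) = mex({0, 1, 2, 4, 5, 6}) = 3
G(30) = mex({1, 2, 4, 6}) = 0
G(31) = mex({0, 1, 2, 3, 4, 6}) = 5
G(32) = mex({1, 2, 3, 4, 7}) = 0
G(33) = mex({0, 3, 7}) = 1
G(34) = mex({0, 2, 3, 5, 7}) = 1
G(35) = mex({0, 2, 3, 5, 6}) = 1
G(36) = mex({0, 1, 2, 5, 6}) = 3
G(37) = mex({0, 1, 2, 4, 5, 6}) = 3
G(38) = mex({0, 1, 2, 4}) = 3
G(39) = mex({0, 1, 2, 3, 4, 7}) = 5
G(40) = mex({0, 1, 2, 3, 4, 5, 7}) = 6
G(41) = mex({0, 1, 2, 3, 5, 7}) = 4
G(42) = mex({0, 1, 2, 3, 5, 6, 7}) = 4
G(43) = mex({0, 2, 3, 5, 6}) = 1
Therefore G(43) = 1.

1


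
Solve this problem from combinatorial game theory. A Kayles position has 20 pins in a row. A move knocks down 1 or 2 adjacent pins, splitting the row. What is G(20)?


Kayles: a move removes 1 or 2 adjacent pins from a contiguous row.
Removing pins from a row of k leaves two independent rows (a, b) with a + b = k - 1 (one pin) or a + b = k - 2 (two pins); an end removal gives a = 0.
By Sprague-Grundy, G(k) = mex{ G(a) XOR G(b) } over all these splits. G(0) = 0.
G(1): splits (0,0):0^0=0 -> mex({0}) = 1
G(2): splits (0,1):0^1=1 (0,0):0^0=0 -> mex({0, 1}) = 2
G(3): splits (0,2):0^2=2 (1,1):1^1=0 (0,1):0^1=1 -> mex({0, 1, 2}) = 3
G(4): splits (0,3):0^3=3 (1,2):1^2=3 (0,2):0^2=2 (1,1):1^1=0 -> mex({0, 2, 3}) = 1
G(5): splits (0,4):0^1=1 (1,3):1^3=2 (2,2):2^2=0 (0,3):0^3=3 (1,2):1^2=3 -> mex({0, 1, 2, 3}) = 4
G(6) = mex({0, 1, 2, 4}) = 3
G(7) = mex({0, 1, 3, 4, 5}) = 2
G(8) = mex({0, 2, 3, 5, 6}) = 1
G(9) = mex({0, 1, 2, 3, 6, 7}) = 4
G(10) = mex({0, 1, 3, 4, 5, 7}) = 2
G(11) = mex({0, 1, 2, 3, 4, 5}) = 6
G(12) = mex({0, 1, 2, 3, 5, 6, 7}) = 4
G(13) = mex({0, 2, 3, 4, 6, 7}) = 1
G(14) = mex({0, 1, 4, 5, 6, 7}) = 2
G(15) = mex({0, 1, 2, 3, 4, 5, 6}) = 7
G(16) = mex({0, 2, 3, 5, 6, 7}) = 1
G(17) = mex({0, 1, 2, 3, 5, 6, 7}) = 4
G(18) = mex({0, 1, 2, 4, 5, 6}) = 3
G(19) = mex({0, 1, 3, 4, 5, 7}) = 2
G(20) = mex({0, 2, 3, 4, 5, 6, 7}) = 1
Therefore G(20) = 1.

1


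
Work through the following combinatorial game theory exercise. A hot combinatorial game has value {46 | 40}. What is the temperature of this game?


The game is {46 | 40}, a switch {a | b} with numbers a > b.
Cooling {a | b} by t gives {a - t | b + t}, which stops being hot when a - t = b + t, i.e. at t = (a - b)/2. So the temperature of a switch is (a - b)/2.
Temperature = (Left option - Right option) / 2
= (46 - (40)) / 2
= 6 / 2
= 3

3


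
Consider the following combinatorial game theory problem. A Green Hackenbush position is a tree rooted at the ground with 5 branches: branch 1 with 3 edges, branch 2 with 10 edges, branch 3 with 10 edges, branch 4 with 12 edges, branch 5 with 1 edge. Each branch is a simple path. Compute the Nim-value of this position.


The tree has 5 branches from the ground vertex.
In Green Hackenbush, the Nim-value of a simple path of length k is k.
Branch 1: length 3, Nim-value = 3
Branch 2: length 10, Nim-value = 10
Branch 3: length 10, Nim-value = 10
Branch 4: length 12, Nim-value = 12
Branch 5: length 1, Nim-value = 1
Total Nim-value = XOR of all branch values:
0 XOR 3 = 3
3 XOR 10 = 9
9 XOR 10 = 3
3 XOR 12 = 15
15 XOR 1 = 14
Nim-value of the tree = 14

14


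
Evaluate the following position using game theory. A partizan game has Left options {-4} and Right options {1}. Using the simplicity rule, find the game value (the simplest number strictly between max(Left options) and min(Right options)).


Left options: {-4}, max = -4
Right options: {1}, min = 1
All options are numbers and max(Left) < min(Right), so by the simplicity theorem the value is the simplest (earliest-born) number strictly between -4 and 1.
Integers -3 through 0 all lie strictly between -4 and 1.
Among integers, the simplest (lowest birthday = smallest |n|; 0 is born on day 0, +-n on day n) is 0.
No non-integer in the interval can be simpler: if x is a non-integer in the interval, then floor(x) or ceil(x) also lies in the interval (the interval contains an integer), and both are proper prefixes of x's sign expansion, i.e. born earlier. So the game value is 0.
Game value = 0

0


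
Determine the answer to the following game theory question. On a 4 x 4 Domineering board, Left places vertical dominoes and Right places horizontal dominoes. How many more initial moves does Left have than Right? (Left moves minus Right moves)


Board is 4 x 4 (rows x cols).
Left (vertical) placements: (rows-1) * cols = 3 * 4 = 12
Right (horizontal) placements: rows * (cols-1) = 4 * 3 = 12
Advantage = Left - Right = 12 - 12 = 0

0


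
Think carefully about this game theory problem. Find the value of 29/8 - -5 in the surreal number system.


x = 29/8, y = -5
Converting to common denominator: 8
x = 29/8, y = -40/8
x - y = 29/8 - -5 = 69/8

69/8


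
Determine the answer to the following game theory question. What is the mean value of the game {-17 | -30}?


Game = {-17 | -30}, a switch {a | b} with numbers a > b.
Its thermograph has left wall a - t and right wall b + t, which meet at t = (a - b)/2, where both equal (a + b)/2. So the mast (mean value) is at (a + b)/2.
Mean = (-17 + (-30))/2 = -47/2 = -47/2

-47/2


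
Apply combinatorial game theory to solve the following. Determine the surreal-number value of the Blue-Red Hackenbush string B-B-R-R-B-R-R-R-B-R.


Edges (from ground): B-B-R-R-B-R-R-R-B-R
By Berlekamp's sign-expansion rule, a Blue-Red Hackenbush stalk has the value of the surreal number whose sign sequence is the edge sequence with B -> + and R -> -.
Sign sequence: ++--+---+-
Trace the sign expansion in the surreal number tree, starting from 0:
Edge 1: B (sign +) -> bounds (0, +inf), value = 1
Edge 2: B (sign +) -> bounds (1, +inf), value = 2
Edge 3: R (sign -) -> bounds (1, 2), value = 3/2
Edge 4: R (sign -) -> bounds (1, 3/2), value = 5/4
Edge 5: B (sign +) -> bounds (5/4, 3/2), value = 11/8
Edge 6: R (sign -) -> bounds (5/4, 11/8), value = 21/16
Edge 7: R (sign -) -> bounds (5/4, 21/16), value = 41/32
Edge 8: R (sign -) -> bounds (5/4, 41/32), value = 81/64
Edge 9: B (sign +) -> bounds (81/64, 41/32), value = 163/128
Edge 10: R (sign -) -> bounds (81/64, 163/128), value = 325/256
Game value = 325/256

325/256


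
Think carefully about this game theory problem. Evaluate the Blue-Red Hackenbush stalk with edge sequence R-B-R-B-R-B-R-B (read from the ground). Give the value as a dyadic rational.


Edges (from ground): R-B-R-B-R-B-R-B
By Berlekamp's sign-expansion rule, a Blue-Red Hackenbush stalk has the value of the surreal number whose sign sequence is the edge sequence with B -> + and R -> -.
Sign sequence: -+-+-+-+
Trace the sign expansion in the surreal number tree, starting from 0:
Edge 1: R (sign -) -> bounds (-inf, 0), value = -1
Edge 2: B (sign +) -> bounds (-1, 0), value = -1/2
Edge 3: R (sign -) -> bounds (-1, -1/2), value = -3/4
Edge 4: B (sign +) -> bounds (-3/4, -1/2), value = -5/8
Edge 5: R (sign -) -> bounds (-3/4, -5/8), value = -11/16
Edge 6: B (sign +) -> bounds (-11/16, -5/8), value = -21/32
Edge 7: R (sign -) -> bounds (-11/16, -21/32), value = -43/64
Edge 8: B (sign +) -> bounds (-43/64, -21/32), value = -85/128
Game value = -85/128

-85/128


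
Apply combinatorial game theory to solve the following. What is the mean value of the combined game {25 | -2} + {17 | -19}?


G1 = {25 | -2}, G2 = {17 | -19}
Each is a switch {a | b} with numbers a > b; its mean value is (a + b)/2, and mean value is additive over game sums: m(G1 + G2) = m(G1) + m(G2).
Mean of G1 = (25 + (-2))/2 = 23/2 = 23/2
Mean of G2 = (17 + (-19))/2 = -2/2 = -1
Mean of G1 + G2 = 23/2 + -1 = 21/2

21/2


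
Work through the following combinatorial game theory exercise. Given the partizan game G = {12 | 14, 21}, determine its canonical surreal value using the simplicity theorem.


Left options: {12}, max = 12
Right options: {14, 21}, min = 14
All options are numbers and max(Left) < min(Right), so by the simplicity theorem the value is the simplest (earliest-born) number strictly between 12 and 14.
The only integer strictly between 12 and 14 is 13.
No non-integer in the interval can be simpler: if x is a non-integer in the interval, then floor(x) or ceil(x) also lies in the interval (the interval contains an integer), and both are proper prefixes of x's sign expansion, i.e. born earlier. So the game value is 13.
Game value = 13

13


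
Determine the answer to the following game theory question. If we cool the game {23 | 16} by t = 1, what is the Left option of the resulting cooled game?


Original game: {23 | 16} (a switch {a | b} with a > b).
Cooling by t (for t below the temperature (a - b)/2 = 7/2) taxes each move by t: {a | b} cooled by t is {a - t | b + t}.
Cooling amount: t = 1
Cooled Left option: 23 - 1 = 22
Cooled Right option: 16 + 1 = 17
Cooled game: {22 | 17}
Left option = 22

22


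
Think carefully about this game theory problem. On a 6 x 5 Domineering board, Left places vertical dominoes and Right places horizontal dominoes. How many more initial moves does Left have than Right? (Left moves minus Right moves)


Board is 6 x 5 (rows x cols).
Left (vertical) placements: (rows-1) * cols = 5 * 5 = 25
Right (horizontal) placements: rows * (cols-1) = 6 * 4 = 24
Advantage = Left - Right = 25 - 24 = 1

1


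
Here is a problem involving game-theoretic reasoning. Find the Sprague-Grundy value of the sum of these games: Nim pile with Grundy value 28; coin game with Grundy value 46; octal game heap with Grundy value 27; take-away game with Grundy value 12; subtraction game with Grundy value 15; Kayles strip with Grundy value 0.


By the Sprague-Grundy theorem, the Grundy value of a sum of games is the XOR of individual Grundy values.
Nim pile: Grundy value = 28. Running XOR: 0 XOR 28 = 28
coin game: Grundy value = 46. Running XOR: 28 XOR 46 = 50
octal game heap: Grundy value = 27. Running XOR: 50 XOR 27 = 41
take-away game: Grundy value = 12. Running XOR: 41 XOR 12 = 37
subtraction game: Grundy value = 15. Running XOR: 37 XOR 15 = 42
Kayles strip: Grundy value = 0. Running XOR: 42 XOR 0 = 42
The combined Grundy value is 42.

42


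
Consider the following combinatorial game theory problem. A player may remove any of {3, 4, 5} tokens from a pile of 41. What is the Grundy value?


The subtraction set is S = {3, 4, 5}.
G(k) = mex{ G(k - s) : s in S, s <= k }. We compute iteratively: G(0) = 0.
G(1) = mex({}) = 0
G(2) = mex({}) = 0
G(3) = mex({0}) = 1
G(4) = mex({0}) = 1
G(5) = mex({0}) = 1
G(6) = mex({0, 1}) = 2
G(7) = mex({0, 1}) = 2
G(8) = mex({1}) = 0
G(9) = mex({1, 2}) = 0
G(10) = mex({1, 2}) = 0
G(11) = mex({0, 2}) = 1
G(12) = mex({0, 2}) = 1
Observe that G(8)..G(12) = 0, 0, 0, 1, 1 repeats G(0)..G(4) = 0, 0, 0, 1, 1.
For k >= max(S) = 5, G(k) is determined by the previous 5 values G(k-5)..G(k-1); a window of 5 consecutive values has recurred shifted by 8, so by induction G(k + 8) = G(k) for all k >= 0: the sequence is periodic from the start with period 8.
One period: G(0..7) = 0, 0, 0, 1, 1, 1, 2, 2.
41 mod 8 = 1, so G(41) = G(1) = 0.

0


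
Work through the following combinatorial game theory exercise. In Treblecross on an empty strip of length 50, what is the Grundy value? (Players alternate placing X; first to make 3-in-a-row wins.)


Treblecross: place X on empty cells; 3-in-a-row wins.
Playing within two cells of an existing X lets the opponent win at once, so sensible play treats the cells i-2..i+2 around each X as dead. The player left with no safe cell loses, so this is a normal-play take-away game on strips of safe cells.
Placing X at cell i (0-indexed) of a strip of k safe cells leaves independent strips of sizes max(0, i-2) and max(0, k-i-3). Hence G(k) = mex{ G(max(0,i-2)) XOR G(max(0,k-i-3)) : 0 <= i < k }, with G(0) = 0.
G(1): splits (0,0):0^0=0 -> mex({0}) = 1
G(2): splits (0,0):0^0=0 -> mex({0}) = 1
G(3): splits (0,0):0^0=0 -> mex({0}) = 1
G(4): splits (0,1):0^1=1 (0,0):0^0=0 -> mex({0, 1}) = 2
G(5): splits (0,2):0^1=1 (0,1):0^1=1 (0,0):0^0=0 -> mex({0, 1}) = 2
G(6) = mex({1}) = 0
G(7) = mex({0, 1, 2}) = 3
G(8) = mex({0, 1, 2}) = 3
G(9) = mex({0, 2}) = 1
G(10) = mex({0, 2, 3}) = 1
G(11) = mex({0, 3}) = 1
G(12) = mex({1, 3}) = 0
G(13) = mex({0, 1, 2, 3}) = 4
G(14) = mex({0, 1, 2}) = 3
G(15) = mex({0, 1, 2}) = 3
G(16) = mex({0, 1, 2, 4}) = 3
G(17) = mex({0, 1, 3, 4}) = 2
G(18) = mex({0, 1, 3, 4}) = 2
G(19) = mex({0, 1, 3, 5}) = 2
G(20) = mex({0, 1, 2, 3, 5}) = 4
G(21) = mex({0, 1, 2, 3, 5}) = 4
G(22) = mex({1, 2, 6}) = 0
G(23) = mex({0, 1, 2, 3, 4, 6}) = 5
G(24) = mex({0, 1, 2, 3, 4}) = 5
G(25) = mex({0, 1, 3, 4, 7}) = 2
G(26) = mex({0, 1, 3, 4, 5, 7}) = 2
G(27) = mex({0, 1, 3, 5}) = 2
G(28) = mex({0, 1, 2, 5}) = 3
G(29) = mex({0, 1, 2, 4, 5, 6}) = 3
G(30) = mex({1, 2, 4, 6}) = 0
G(31) = mex({0, 1, 2, 3, 4, 6}) = 5
G(32) = mex({1, 2, 3, 4, 7}) = 0
G(33) = mex({0, 3, 7}) = 1
G(34) = mex({0, 2, 3, 5, 7}) = 1
G(35) = mex({0, 2, 3, 5, 6}) = 1
G(36) = mex({0, 1, 2, 5, 6}) = 3
G(37) = mex({0, 1, 2, 4, 5, 6}) = 3
G(38) = mex({0, 1, 2, 4}) = 3
G(39) = mex({0, 1, 2, 3, 4, 7}) = 5
G(40) = mex({0, 1, 2, 3, 4, 5, 7}) = 6
G(41) = mex({0, 1, 2, 3, 5, 7}) = 4
G(42) = mex({0, 1, 2, 3, 5, 6, 7}) = 4
G(43) = mex({0, 2, 3, 5, 6}) = 1
G(44) = mex({1, 2, 3, 4, 5, 6}) = 0
G(45) = mex({0, 1, 2, 3, 4, 6, 7}) = 5
G(46) = mex({0, 1, 2, 3, 4, 7}) = 5
G(47) = mex({0, 1, 2, 3, 4, 5, 7}) = 6
G(48) = mex({0, 1, 2, 3, 4, 5, 7}) = 6
G(49) = mex({0, 1, 3, 4, 5, 7}) = 2
G(50) = mex({0, 1, 2, 3, 4, 5, 6}) = 7
Therefore G(50) = 7.

7


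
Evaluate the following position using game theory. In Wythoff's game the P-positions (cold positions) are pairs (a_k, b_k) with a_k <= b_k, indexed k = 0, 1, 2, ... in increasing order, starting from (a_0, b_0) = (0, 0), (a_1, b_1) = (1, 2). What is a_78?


By Wythoff's theorem, a_k = floor(k * phi) and b_k = floor(k * phi^2) = a_k + k, where phi = (1 + sqrt(5))/2 is the golden ratio.
phi = (1 + sqrt(5))/2 = 1.618034
k = 78
k * phi = 78 * 1.618034 = 126.206651
a_78 = floor(k * phi) = 126

126


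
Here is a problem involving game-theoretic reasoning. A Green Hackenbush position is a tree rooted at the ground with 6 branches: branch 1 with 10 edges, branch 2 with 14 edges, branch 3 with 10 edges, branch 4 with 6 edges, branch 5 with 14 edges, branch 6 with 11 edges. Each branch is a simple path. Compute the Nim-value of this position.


The tree has 6 branches from the ground vertex.
In Green Hackenbush, the Nim-value of a simple path of length k is k.
Branch 1: length 10, Nim-value = 10
Branch 2: length 14, Nim-value = 14
Branch 3: length 10, Nim-value = 10
Branch 4: length 6, Nim-value = 6
Branch 5: length 14, Nim-value = 14
Branch 6: length 11, Nim-value = 11
Total Nim-value = XOR of all branch values:
0 XOR 10 = 10
10 XOR 14 = 4
4 XOR 10 = 14
14 XOR 6 = 8
8 XOR 14 = 6
6 XOR 11 = 13
Nim-value of the tree = 13

13


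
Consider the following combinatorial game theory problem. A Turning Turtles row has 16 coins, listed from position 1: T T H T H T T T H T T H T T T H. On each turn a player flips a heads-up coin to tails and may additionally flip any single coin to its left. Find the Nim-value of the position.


Coins: T T H T H T T T H T T H T T T H
Key fact: a single head at position k behaves exactly like a Nim heap of size k (turning it to T and optionally flipping a coin at j < k corresponds to moving the heap from k to j, or to 0), and heads combine as a disjunctive sum (two heads at the same place would cancel, matching j XOR j = 0). So the Nim-value is the XOR of the 1-indexed positions of the heads.
Face-up positions (1-indexed): [3, 5, 9, 12, 16]
XOR 0 with 3: 0 XOR 3 = 3
XOR 3 with 5: 3 XOR 5 = 6
XOR 6 with 9: 6 XOR 9 = 15
XOR 15 with 12: 15 XOR 12 = 3
XOR 3 with 16: 3 XOR 16 = 19
Nim-value = 19

19


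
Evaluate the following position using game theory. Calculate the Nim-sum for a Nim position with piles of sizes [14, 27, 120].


We need the XOR (exclusive or) of all pile sizes.
After XOR-ing pile 1 (size 14): 0 XOR 14 = 14
After XOR-ing pile 2 (size 27): 14 XOR 27 = 21
After XOR-ing pile 3 (size 120): 21 XOR 120 = 109
The Nim-value of this position is 109.

109


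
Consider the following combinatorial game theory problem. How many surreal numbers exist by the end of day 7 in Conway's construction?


Day 0: {|} = 0 is born. Count = 1.
Day n: the number of surreal numbers born by day n is 2^(n+1) - 1.
By day 0: 2^1 - 1 = 1
By day 1: 2^2 - 1 = 3
By day 2: 2^3 - 1 = 7
By day 3: 2^4 - 1 = 15
By day 4: 2^5 - 1 = 31
By day 5: 2^6 - 1 = 63
By day 6: 2^7 - 1 = 127
By day 7: 2^8 - 1 = 255
By day 7: 255 surreal numbers.

255


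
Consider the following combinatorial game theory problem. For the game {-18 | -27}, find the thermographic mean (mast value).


Game = {-18 | -27}, a switch {a | b} with numbers a > b.
Its thermograph has left wall a - t and right wall b + t, which meet at t = (a - b)/2, where both equal (a + b)/2. So the mast (mean value) is at (a + b)/2.
Mean = (-18 + (-27))/2 = -45/2 = -45/2

-45/2


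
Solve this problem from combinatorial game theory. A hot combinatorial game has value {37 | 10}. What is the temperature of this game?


The game is {37 | 10}, a switch {a | b} with numbers a > b.
Cooling {a | b} by t gives {a - t | b + t}, which stops being hot when a - t = b + t, i.e. at t = (a - b)/2. So the temperature of a switch is (a - b)/2.
Temperature = (Left option - Right option) / 2
= (37 - (10)) / 2
= 27 / 2
= 27/2

27/2


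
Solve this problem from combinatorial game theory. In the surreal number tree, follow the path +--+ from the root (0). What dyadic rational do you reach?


Sign expansion: +--+
Rule: track bounds (lo, hi), initially (-inf, +inf). On '+', the current value becomes lo and we move to the simplest number in (value, hi): value + 1 if hi = +inf, otherwise the midpoint (value + hi)/2. On '-', the current value becomes hi and we move to value - 1 if lo = -inf, otherwise the midpoint (lo + value)/2.
Start at 0.
Step 1: sign = +, move right. Bounds: (0, +inf). Value = 1
Step 2: sign = -, move left. Bounds: (0, 1). Value = 1/2
Step 3: sign = -, move left. Bounds: (0, 1/2). Value = 1/4
Step 4: sign = +, move right. Bounds: (1/4, 1/2). Value = 3/8
The surreal number with sign expansion +--+ is 3/8.

3/8


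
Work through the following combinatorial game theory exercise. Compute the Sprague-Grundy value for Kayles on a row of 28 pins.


Kayles: a move removes 1 or 2 adjacent pins from a contiguous row.
Removing pins from a row of k leaves two independent rows (a, b) with a + b = k - 1 (one pin) or a + b = k - 2 (two pins); an end removal gives a = 0.
By Sprague-Grundy, G(k) = mex{ G(a) XOR G(b) } over all these splits. G(0) = 0.
G(1): splits (0,0):0^0=0 -> mex({0}) = 1
G(2): splits (0,1):0^1=1 (0,0):0^0=0 -> mex({0, 1}) = 2
G(3): splits (0,2):0^2=2 (1,1):1^1=0 (0,1):0^1=1 -> mex({0, 1, 2}) = 3
G(4): splits (0,3):0^3=3 (1,2):1^2=3 (0,2):0^2=2 (1,1):1^1=0 -> mex({0, 2, 3}) = 1
G(5): splits (0,4):0^1=1 (1,3):1^3=2 (2,2):2^2=0 (0,3):0^3=3 (1,2):1^2=3 -> mex({0, 1, 2, 3}) = 4
G(6) = mex({0, 1, 2, 4}) = 3
G(7) = mex({0, 1, 3, 4, 5}) = 2
G(8) = mex({0, 2, 3, 5, 6}) = 1
G(9) = mex({0, 1, 2, 3, 6, 7}) = 4
G(10) = mex({0, 1, 3, 4, 5, 7}) = 2
G(11) = mex({0, 1, 2, 3, 4, 5}) = 6
G(12) = mex({0, 1, 2, 3, 5, 6, 7}) = 4
G(13) = mex({0, 2, 3, 4, 6, 7}) = 1
G(14) = mex({0, 1, 4, 5, 6, 7}) = 2
G(15) = mex({0, 1, 2, 3, 4, 5, 6}) = 7
G(16) = mex({0, 2, 3, 5, 6, 7}) = 1
G(17) = mex({0, 1, 2, 3, 5, 6, 7}) = 4
G(18) = mex({0, 1, 2, 4, 5, 6}) = 3
G(19) = mex({0, 1, 3, 4, 5, 7}) = 2
G(20) = mex({0, 2, 3, 4, 5, 6, 7}) = 1
G(21) = mex({0, 1, 2, 3, 5, 6, 7}) = 4
G(22) = mex({0, 1, 2, 3, 4, 5, 7}) = 6
G(23) = mex({0, 1, 2, 3, 4, 5, 6}) = 7
G(24) = mex({0, 1, 2, 3, 5, 6, 7}) = 4
G(25) = mex({0, 2, 3, 4, 6, 7}) = 1
G(26) = mex({0, 1, 3, 4, 5, 6, 7}) = 2
G(27) = mex({0, 1, 2, 3, 4, 5, 6, 7}) = 8
G(28) = mex({0, 1, 2, 3, 4, 6, 7, 8}) = 5
Therefore G(28) = 5.

5


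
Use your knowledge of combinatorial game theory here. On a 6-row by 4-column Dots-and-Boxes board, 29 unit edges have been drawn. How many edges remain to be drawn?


Grid: 6 x 4 boxes, i.e. 7 rows and 5 columns of dots.
Horizontal edges: (rows + 1) * cols = 7 * 4 = 28
Vertical edges: rows * (cols + 1) = 6 * 5 = 30
Total edges: 28 + 30 = 58
Edges drawn: 29
Remaining: 58 - 29 = 29

29


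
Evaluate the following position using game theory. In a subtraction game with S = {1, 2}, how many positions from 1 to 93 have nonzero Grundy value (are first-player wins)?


Subtraction set S = {1, 2}, so G(n) = n mod 3.
G(n) = 0 when n is a multiple of 3.
Multiples of 3 in [1, 93]: 31
N-positions (nonzero Grundy) = 93 - 31 = 62

62


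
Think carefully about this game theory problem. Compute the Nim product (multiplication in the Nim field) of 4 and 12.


Nim multiplication is bilinear over XOR: (u XOR v) * w = (u*w) XOR (v*w).
So we split each operand into its bit components and XOR the pairwise Nim products.
4 = 4 (as XOR of powers of 2).
12 = 4 + 8 (as XOR of powers of 2).
Using the standard Nim-product table on single bits:
  2*2 = 3,   2*4 = 8,   2*8 = 12,
  4*4 = 6,   4*8 = 11,  8*8 = 13,
and  1*x = x (identity), k*l = l*k (commutative).
Pairwise Nim products:
  4 * 4 = 6
  4 * 8 = 11
XOR them: 6 XOR 11 = 13.
Result: 4 * 12 = 13 (in Nim).

13


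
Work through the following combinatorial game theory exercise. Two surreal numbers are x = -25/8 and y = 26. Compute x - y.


x = -25/8, y = 26
Converting to common denominator: 8
x = -25/8, y = 208/8
x - y = -25/8 - 26 = -233/8

-233/8


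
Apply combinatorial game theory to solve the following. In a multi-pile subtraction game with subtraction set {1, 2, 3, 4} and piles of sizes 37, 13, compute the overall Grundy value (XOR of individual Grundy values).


Subtraction set: {1, 2, 3, 4}
For this subtraction set, G(n) = n mod 5 (period = max + 1 = 5).
Pile 1 (size 37): G(37) = 37 mod 5 = 2
Pile 2 (size 13): G(13) = 13 mod 5 = 3
Total Grundy value = XOR of all: 2 XOR 3 = 1

1


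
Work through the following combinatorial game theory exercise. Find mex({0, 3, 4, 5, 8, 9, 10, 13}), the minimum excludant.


Set = {0, 3, 4, 5, 8, 9, 10, 13}
0 is in the set.
1 is NOT in the set. This is the mex.
mex = 1

1


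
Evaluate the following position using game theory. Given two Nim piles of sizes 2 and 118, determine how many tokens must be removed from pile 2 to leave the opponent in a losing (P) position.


Piles: 2 and 118
Current XOR: 2 XOR 118 = 116 (non-zero, so this is an N-position).
To make the XOR zero, we need to find a move that balances the piles.
For pile 2 (size 118): target = 118 XOR 116 = 2
We reduce pile 2 from 118 to 2.
Tokens removed: 118 - 2 = 116
Verification: 2 XOR 2 = 0

116


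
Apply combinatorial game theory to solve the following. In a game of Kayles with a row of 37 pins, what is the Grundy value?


Kayles: a move removes 1 or 2 adjacent pins from a contiguous row.
Removing pins from a row of k leaves two independent rows (a, b) with a + b = k - 1 (one pin) or a + b = k - 2 (two pins); an end removal gives a = 0.
By Sprague-Grundy, G(k) = mex{ G(a) XOR G(b) } over all these splits. G(0) = 0.
G(1): splits (0,0):0^0=0 -> mex({0}) = 1
G(2): splits (0,1):0^1=1 (0,0):0^0=0 -> mex({0, 1}) = 2
G(3): splits (0,2):0^2=2 (1,1):1^1=0 (0,1):0^1=1 -> mex({0, 1, 2}) = 3
G(4): splits (0,3):0^3=3 (1,2):1^2=3 (0,2):0^2=2 (1,1):1^1=0 -> mex({0, 2, 3}) = 1
G(5): splits (0,4):0^1=1 (1,3):1^3=2 (2,2):2^2=0 (0,3):0^3=3 (1,2):1^2=3 -> mex({0, 1, 2, 3}) = 4
G(6) = mex({0, 1, 2, 4}) = 3
G(7) = mex({0, 1, 3, 4, 5}) = 2
G(8) = mex({0, 2, 3, 5, 6}) = 1
G(9) = mex({0, 1, 2, 3, 6, 7}) = 4
G(10) = mex({0, 1, 3, 4, 5, 7}) = 2
G(11) = mex({0, 1, 2, 3, 4, 5}) = 6
G(12) = mex({0, 1, 2, 3, 5, 6, 7}) = 4
G(13) = mex({0, 2, 3, 4, 6, 7}) = 1
G(14) = mex({0, 1, 4, 5, 6, 7}) = 2
G(15) = mex({0, 1, 2, 3, 4, 5, 6}) = 7
G(16) = mex({0, 2, 3, 5, 6, 7}) = 1
G(17) = mex({0, 1, 2, 3, 5, 6, 7}) = 4
G(18) = mex({0, 1, 2, 4, 5, 6}) = 3
G(19) = mex({0, 1, 3, 4, 5, 7}) = 2
G(20) = mex({0, 2, 3, 4, 5, 6, 7}) = 1
G(21) = mex({0, 1, 2, 3, 5, 6, 7}) = 4
G(22) = mex({0, 1, 2, 3, 4, 5, 7}) = 6
G(23) = mex({0, 1, 2, 3, 4, 5, 6}) = 7
G(24) = mex({0, 1, 2, 3, 5, 6, 7}) = 4
G(25) = mex({0, 2, 3, 4, 6, 7}) = 1
G(26) = mex({0, 1, 3, 4, 5, 6, 7}) = 2
G(27) = mex({0, 1, 2, 3, 4, 5, 6, 7}) = 8
G(28) = mex({0, 1, 2, 3, 4, 6, 7, 8}) = 5
G(29) = mex({0, 1, 2, 3, 5, 6, 7, 8, 9}) = 4
G(30) = mex({0, 1, 2, 3, 4, 5, 6, 9, 10}) = 7
G(31) = mex({0, 1, 3, 4, 5, 7, 10, 11}) = 2
G(32) = mex({0, 2, 3, 4, 5, 6, 7, 9, 11}) = 1
G(33) = mex({0, 1, 2, 3, 4, 5, 6, 7, 9, 12}) = 8
G(34) = mex({0, 1, 2, 3, 4, 5, 7, 8, 11, 12}) = 6
G(35) = mex({0, 1, 2, 3, 4, 5, 6, 8, 9, 10, 11}) = 7
G(36) = mex({0, 1, 2, 3, 5, 6, 7, 9, 10}) = 4
G(37) = mex({0, 2, 3, 4, 6, 7, 9, 10, 11, 12}) = 1
Therefore G(37) = 1.

1


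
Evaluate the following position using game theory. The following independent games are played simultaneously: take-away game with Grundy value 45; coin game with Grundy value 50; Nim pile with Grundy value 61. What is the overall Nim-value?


By the Sprague-Grundy theorem, the Grundy value of a sum of games is the XOR of individual Grundy values.
take-away game: Grundy value = 45. Running XOR: 0 XOR 45 = 45
coin game: Grundy value = 50. Running XOR: 45 XOR 50 = 31
Nim pile: Grundy value = 61. Running XOR: 31 XOR 61 = 34
The combined Grundy value is 34.

34


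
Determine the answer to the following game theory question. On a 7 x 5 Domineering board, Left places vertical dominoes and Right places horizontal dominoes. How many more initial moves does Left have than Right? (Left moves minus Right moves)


Board is 7 x 5 (rows x cols).
Left (vertical) placements: (rows-1) * cols = 6 * 5 = 30
Right (horizontal) placements: rows * (cols-1) = 7 * 4 = 28
Advantage = Left - Right = 30 - 28 = 2

2


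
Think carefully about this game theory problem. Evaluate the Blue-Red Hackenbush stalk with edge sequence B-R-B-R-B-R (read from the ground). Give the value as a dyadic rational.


Edges (from ground): B-R-B-R-B-R
By Berlekamp's sign-expansion rule, a Blue-Red Hackenbush stalk has the value of the surreal number whose sign sequence is the edge sequence with B -> + and R -> -.
Sign sequence: +-+-+-
Trace the sign expansion in the surreal number tree, starting from 0:
Edge 1: B (sign +) -> bounds (0, +inf), value = 1
Edge 2: R (sign -) -> bounds (0, 1), value = 1/2
Edge 3: B (sign +) -> bounds (1/2, 1), value = 3/4
Edge 4: R (sign -) -> bounds (1/2, 3/4), value = 5/8
Edge 5: B (sign +) -> bounds (5/8, 3/4), value = 11/16
Edge 6: R (sign -) -> bounds (5/8, 11/16), value = 21/32
Game value = 21/32

21/32


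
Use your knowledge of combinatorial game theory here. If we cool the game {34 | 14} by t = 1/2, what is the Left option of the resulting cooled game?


Original game: {34 | 14} (a switch {a | b} with a > b).
Cooling by t (for t below the temperature (a - b)/2 = 10) taxes each move by t: {a | b} cooled by t is {a - t | b + t}.
Cooling amount: t = 1/2
Cooled Left option: 34 - 1/2 = 67/2
Cooled Right option: 14 + 1/2 = 29/2
Cooled game: {67/2 | 29/2}
Left option = 67/2

67/2


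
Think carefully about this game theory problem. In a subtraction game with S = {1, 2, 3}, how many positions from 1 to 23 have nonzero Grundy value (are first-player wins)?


Subtraction set S = {1, 2, 3}, so G(n) = n mod 4.
G(n) = 0 when n is a multiple of 4.
Multiples of 4 in [1, 23]: 5
N-positions (nonzero Grundy) = 23 - 5 = 18

18


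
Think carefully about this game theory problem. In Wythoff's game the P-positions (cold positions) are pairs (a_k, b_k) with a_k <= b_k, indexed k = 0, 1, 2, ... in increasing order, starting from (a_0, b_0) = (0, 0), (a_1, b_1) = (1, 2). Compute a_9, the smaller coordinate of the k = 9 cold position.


By Wythoff's theorem, a_k = floor(k * phi) and b_k = floor(k * phi^2) = a_k + k, where phi = (1 + sqrt(5))/2 is the golden ratio.
phi = (1 + sqrt(5))/2 = 1.618034
k = 9
k * phi = 9 * 1.618034 = 14.562306
a_9 = floor(k * phi) = 14

14


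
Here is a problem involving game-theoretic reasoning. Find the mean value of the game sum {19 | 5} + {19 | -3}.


G1 = {19 | 5}, G2 = {19 | -3}
Each is a switch {a | b} with numbers a > b; its mean value is (a + b)/2, and mean value is additive over game sums: m(G1 + G2) = m(G1) + m(G2).
Mean of G1 = (19 + (5))/2 = 24/2 = 12
Mean of G2 = (19 + (-3))/2 = 16/2 = 8
Mean of G1 + G2 = 12 + 8 = 20

20


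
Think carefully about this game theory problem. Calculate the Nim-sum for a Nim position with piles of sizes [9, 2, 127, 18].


We need the XOR (exclusive or) of all pile sizes.
After XOR-ing pile 1 (size 9): 0 XOR 9 = 9
After XOR-ing pile 2 (size 2): 9 XOR 2 = 11
After XOR-ing pile 3 (size 127): 11 XOR 127 = 116
After XOR-ing pile 4 (size 18): 116 XOR 18 = 102
The Nim-value of this position is 102.

102


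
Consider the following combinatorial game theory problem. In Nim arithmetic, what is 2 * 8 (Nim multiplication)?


Nim multiplication is bilinear over XOR: (u XOR v) * w = (u*w) XOR (v*w).
So we split each operand into its bit components and XOR the pairwise Nim products.
2 = 2 (as XOR of powers of 2).
8 = 8 (as XOR of powers of 2).
Using the standard Nim-product table on single bits:
  2*2 = 3,   2*4 = 8,   2*8 = 12,
  4*4 = 6,   4*8 = 11,  8*8 = 13,
and  1*x = x (identity), k*l = l*k (commutative).
Pairwise Nim products:
  2 * 8 = 12
XOR them: 12 = 12.
Result: 2 * 8 = 12 (in Nim).

12


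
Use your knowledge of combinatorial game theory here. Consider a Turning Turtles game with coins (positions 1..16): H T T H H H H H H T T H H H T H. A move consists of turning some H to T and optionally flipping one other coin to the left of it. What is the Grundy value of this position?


Coins: H T T H H H H H H T T H H H T H
Key fact: a single head at position k behaves exactly like a Nim heap of size k (turning it to T and optionally flipping a coin at j < k corresponds to moving the heap from k to j, or to 0), and heads combine as a disjunctive sum (two heads at the same place would cancel, matching j XOR j = 0). So the Nim-value is the XOR of the 1-indexed positions of the heads.
Face-up positions (1-indexed): [1, 4, 5, 6, 7, 8, 9, 12, 13, 14, 16]
XOR 0 with 1: 0 XOR 1 = 1
XOR 1 with 4: 1 XOR 4 = 5
XOR 5 with 5: 5 XOR 5 = 0
XOR 0 with 6: 0 XOR 6 = 6
XOR 6 with 7: 6 XOR 7 = 1
XOR 1 with 8: 1 XOR 8 = 9
XOR 9 with 9: 9 XOR 9 = 0
XOR 0 with 12: 0 XOR 12 = 12
XOR 12 with 13: 12 XOR 13 = 1
XOR 1 with 14: 1 XOR 14 = 15
XOR 15 with 16: 15 XOR 16 = 31
Nim-value = 31

31


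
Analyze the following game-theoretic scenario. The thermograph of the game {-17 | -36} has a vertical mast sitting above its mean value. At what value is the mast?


Game = {-17 | -36}, a switch {a | b} with numbers a > b.
Its thermograph has left wall a - t and right wall b + t, which meet at t = (a - b)/2, where both equal (a + b)/2. So the mast (mean value) is at (a + b)/2.
Mean = (-17 + (-36))/2 = -53/2 = -53/2

-53/2


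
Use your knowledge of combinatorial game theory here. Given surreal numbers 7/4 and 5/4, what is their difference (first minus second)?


x = 7/4, y = 5/4
Converting to common denominator: 4
x = 7/4, y = 5/4
x - y = 7/4 - 5/4 = 1/2

1/2


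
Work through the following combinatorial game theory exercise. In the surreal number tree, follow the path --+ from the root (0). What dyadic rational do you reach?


Sign expansion: --+
Rule: track bounds (lo, hi), initially (-inf, +inf). On '+', the current value becomes lo and we move to the simplest number in (value, hi): value + 1 if hi = +inf, otherwise the midpoint (value + hi)/2. On '-', the current value becomes hi and we move to value - 1 if lo = -inf, otherwise the midpoint (lo + value)/2.
Start at 0.
Step 1: sign = -, move left. Bounds: (-inf, 0). Value = -1
Step 2: sign = -, move left. Bounds: (-inf, -1). Value = -2
Step 3: sign = +, move right. Bounds: (-2, -1). Value = -3/2
The surreal number with sign expansion --+ is -3/2.

-3/2


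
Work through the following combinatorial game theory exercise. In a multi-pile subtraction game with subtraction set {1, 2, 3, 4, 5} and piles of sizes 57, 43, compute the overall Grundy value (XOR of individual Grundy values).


Subtraction set: {1, 2, 3, 4, 5}
For this subtraction set, G(n) = n mod 6 (period = max + 1 = 6).
Pile 1 (size 57): G(57) = 57 mod 6 = 3
Pile 2 (size 43): G(43) = 43 mod 6 = 1
Total Grundy value = XOR of all: 3 XOR 1 = 2

2


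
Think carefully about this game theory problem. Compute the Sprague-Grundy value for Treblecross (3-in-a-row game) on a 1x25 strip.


Treblecross: place X on empty cells; 3-in-a-row wins.
Playing within two cells of an existing X lets the opponent win at once, so sensible play treats the cells i-2..i+2 around each X as dead. The player left with no safe cell loses, so this is a normal-play take-away game on strips of safe cells.
Placing X at cell i (0-indexed) of a strip of k safe cells leaves independent strips of sizes max(0, i-2) and max(0, k-i-3). Hence G(k) = mex{ G(max(0,i-2)) XOR G(max(0,k-i-3)) : 0 <= i < k }, with G(0) = 0.
G(1): splits (0,0):0^0=0 -> mex({0}) = 1
G(2): splits (0,0):0^0=0 -> mex({0}) = 1
G(3): splits (0,0):0^0=0 -> mex({0}) = 1
G(4): splits (0,1):0^1=1 (0,0):0^0=0 -> mex({0, 1}) = 2
G(5): splits (0,2):0^1=1 (0,1):0^1=1 (0,0):0^0=0 -> mex({0, 1}) = 2
G(6) = mex({1}) = 0
G(7) = mex({0, 1, 2}) = 3
G(8) = mex({0, 1, 2}) = 3
G(9) = mex({0, 2}) = 1
G(10) = mex({0, 2, 3}) = 1
G(11) = mex({0, 3}) = 1
G(12) = mex({1, 3}) = 0
G(13) = mex({0, 1, 2, 3}) = 4
G(14) = mex({0, 1, 2}) = 3
G(15) = mex({0, 1, 2}) = 3
G(16) = mex({0, 1, 2, 4}) = 3
G(17) = mex({0, 1, 3, 4}) = 2
G(18) = mex({0, 1, 3, 4}) = 2
G(19) = mex({0, 1, 3, 5}) = 2
G(20) = mex({0, 1, 2, 3, 5}) = 4
G(21) = mex({0, 1, 2, 3, 5}) = 4
G(22) = mex({1, 2, 6}) = 0
G(23) = mex({0, 1, 2, 3, 4, 6}) = 5
G(24) = mex({0, 1, 2, 3, 4}) = 5
G(25) = mex({0, 1, 3, 4, 7}) = 2
Therefore G(25) = 2.

2


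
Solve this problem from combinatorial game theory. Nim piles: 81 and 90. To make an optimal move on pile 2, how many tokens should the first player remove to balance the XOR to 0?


Piles: 81 and 90
Current XOR: 81 XOR 90 = 11 (non-zero, so this is an N-position).
To make the XOR zero, we need to find a move that balances the piles.
For pile 2 (size 90): target = 90 XOR 11 = 81
We reduce pile 2 from 90 to 81.
Tokens removed: 90 - 81 = 9
Verification: 81 XOR 81 = 0

9


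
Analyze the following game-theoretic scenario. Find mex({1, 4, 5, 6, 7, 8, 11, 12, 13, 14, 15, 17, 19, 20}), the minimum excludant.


Set = {1, 4, 5, 6, 7, 8, 11, 12, 13, 14, 15, 17, 19, 20}
0 is NOT in the set. This is the mex.
mex = 0

0


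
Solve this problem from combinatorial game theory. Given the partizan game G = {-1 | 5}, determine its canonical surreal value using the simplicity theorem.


Left options: {-1}, max = -1
Right options: {5}, min = 5
All options are numbers and max(Left) < min(Right), so by the simplicity theorem the value is the simplest (earliest-born) number strictly between -1 and 5.
Integers 0 through 4 all lie strictly between -1 and 5.
Among integers, the simplest (lowest birthday = smallest |n|; 0 is born on day 0, +-n on day n) is 0.
No non-integer in the interval can be simpler: if x is a non-integer in the interval, then floor(x) or ceil(x) also lies in the interval (the interval contains an integer), and both are proper prefixes of x's sign expansion, i.e. born earlier. So the game value is 0.
Game value = 0

0


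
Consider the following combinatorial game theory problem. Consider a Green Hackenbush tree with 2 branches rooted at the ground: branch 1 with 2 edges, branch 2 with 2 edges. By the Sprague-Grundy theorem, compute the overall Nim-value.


The tree has 2 branches from the ground vertex.
In Green Hackenbush, the Nim-value of a simple path of length k is k.
Branch 1: length 2, Nim-value = 2
Branch 2: length 2, Nim-value = 2
Total Nim-value = XOR of all branch values:
0 XOR 2 = 2
2 XOR 2 = 0
Nim-value of the tree = 0

0


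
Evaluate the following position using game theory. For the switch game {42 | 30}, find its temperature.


The game is {42 | 30}, a switch {a | b} with numbers a > b.
Cooling {a | b} by t gives {a - t | b + t}, which stops being hot when a - t = b + t, i.e. at t = (a - b)/2. So the temperature of a switch is (a - b)/2.
Temperature = (Left option - Right option) / 2
= (42 - (30)) / 2
= 12 / 2
= 6

6


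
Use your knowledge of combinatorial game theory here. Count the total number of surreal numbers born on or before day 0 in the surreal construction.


Day 0: {|} = 0 is born. Count = 1.
Day n: the number of surreal numbers born by day n is 2^(n+1) - 1.
By day 0: 2^1 - 1 = 1
By day 0: 1 surreal numbers.

1


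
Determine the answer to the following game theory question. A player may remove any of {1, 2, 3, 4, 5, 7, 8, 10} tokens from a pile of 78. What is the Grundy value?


The subtraction set is S = {1, 2, 3, 4, 5, 7, 8, 10}.
G(k) = mex{ G(k - s) : s in S, s <= k }. We compute iteratively: G(0) = 0.
G(1) = mex({0}) = 1
G(2) = mex({0, 1}) = 2
G(3) = mex({0, 1, 2}) = 3
G(4) = mex({0, 1, 2, 3}) = 4
G(5) = mex({0, 1, 2, 3, 4}) = 5
G(6) = mex({1, 2, 3, 4, 5}) = 0
G(7) = mex({0, 2, 3, 4, 5}) = 1
G(8) = mex({0, 1, 3, 4, 5}) = 2
G(9) = mex({0, 1, 2, 4, 5}) = 3
G(10) = mex({0, 1, 2, 3, 5}) = 4
G(11) = mex({0, 1, 2, 3, 4}) = 5
G(12) = mex({1, 2, 3, 4, 5}) = 0
G(13) = mex({0, 2, 3, 4, 5}) = 1
G(14) = mex({0, 1, 3, 4, 5}) = 2
G(15) = mex({0, 1, 2, 4, 5}) = 3
Observe that G(6)..G(15) = 0, 1, 2, 3, 4, 5, 0, 1, 2, 3 repeats G(0)..G(9) = 0, 1, 2, 3, 4, 5, 0, 1, 2, 3.
For k >= max(S) = 10, G(k) is determined by the previous 10 values G(k-10)..G(k-1); a window of 10 consecutive values has recurred shifted by 6, so by induction G(k + 6) = G(k) for all k >= 0: the sequence is periodic from the start with period 6.
One period: G(0..5) = 0, 1, 2, 3, 4, 5.
78 mod 6 = 0, so G(78) = G(0) = 0.

0


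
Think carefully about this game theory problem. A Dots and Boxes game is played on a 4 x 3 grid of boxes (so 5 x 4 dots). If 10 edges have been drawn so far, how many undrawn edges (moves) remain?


Grid: 4 x 3 boxes, i.e. 5 rows and 4 columns of dots.
Horizontal edges: (rows + 1) * cols = 5 * 3 = 15
Vertical edges: rows * (cols + 1) = 4 * 4 = 16
Total edges: 15 + 16 = 31
Edges drawn: 10
Remaining: 31 - 10 = 21

21


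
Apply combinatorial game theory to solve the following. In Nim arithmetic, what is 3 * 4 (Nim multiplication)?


Nim multiplication is bilinear over XOR: (u XOR v) * w = (u*w) XOR (v*w).
So we split each operand into its bit components and XOR the pairwise Nim products.
3 = 1 + 2 (as XOR of powers of 2).
4 = 4 (as XOR of powers of 2).
Using the standard Nim-product table on single bits:
  2*2 = 3,   2*4 = 8,   2*8 = 12,
  4*4 = 6,   4*8 = 11,  8*8 = 13,
and  1*x = x (identity), k*l = l*k (commutative).
Pairwise Nim products:
  1 * 4 = 4
  2 * 4 = 8
XOR them: 4 XOR 8 = 12.
Result: 3 * 4 = 12 (in Nim).

12
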